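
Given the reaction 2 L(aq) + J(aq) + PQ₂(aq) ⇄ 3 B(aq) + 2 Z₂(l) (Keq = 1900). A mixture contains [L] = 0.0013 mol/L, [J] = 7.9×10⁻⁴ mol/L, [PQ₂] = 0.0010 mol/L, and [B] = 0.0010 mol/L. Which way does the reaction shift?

to the right

(Z₂ is a pure liquid — omitted from Q.)
Q = [B]³ / ([L]²·[J]·[PQ₂]) = (0.0010)³ / ((0.0013)²·(7.9×10⁻⁴)·(0.0010)) = 750
Q = 750 < Keq = 1900, so the forward reaction proceeds.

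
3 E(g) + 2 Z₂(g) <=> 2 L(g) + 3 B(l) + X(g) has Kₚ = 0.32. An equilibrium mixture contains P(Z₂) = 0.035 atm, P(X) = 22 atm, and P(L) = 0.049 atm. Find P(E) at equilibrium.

P(E) = 5.1 atm

(B is a pure liquid — omitted from Kₚ.)
At equilibrium, Kₚ = P(L)²·P(X) / (P(E)³·P(Z₂)²) = 0.32.
(0.049)²·(22) / ((P(E))³·(0.035)²) = 0.32
P(E)³ = 135 ⇒ P(E) = 5.1 atm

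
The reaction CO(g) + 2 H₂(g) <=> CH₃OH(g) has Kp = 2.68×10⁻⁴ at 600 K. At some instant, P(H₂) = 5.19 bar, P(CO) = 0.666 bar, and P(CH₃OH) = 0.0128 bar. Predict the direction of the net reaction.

to the left

Qp = P(CH₃OH) / (P(CO)·P(H₂)²) = (0.0128) / ((0.666)·(5.19)²) = 7.14×10⁻⁴
Qp = 7.14×10⁻⁴ > Kp = 2.68×10⁻⁴, so the reverse reaction proceeds.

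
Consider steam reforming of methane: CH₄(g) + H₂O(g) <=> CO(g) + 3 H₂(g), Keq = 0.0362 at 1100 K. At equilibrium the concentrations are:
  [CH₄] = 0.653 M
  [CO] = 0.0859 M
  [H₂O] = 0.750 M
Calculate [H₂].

At equilibrium, Keq = [CO]·[H₂]³ / ([CH₄]·[H₂O]) = 0.0362.
(0.0859)·([H₂])³ / ((0.653)·(0.750)) = 0.0362
[H₂]³ = 0.206 ⇒ [H₂] = 0.591 M

[H₂] = 0.591 M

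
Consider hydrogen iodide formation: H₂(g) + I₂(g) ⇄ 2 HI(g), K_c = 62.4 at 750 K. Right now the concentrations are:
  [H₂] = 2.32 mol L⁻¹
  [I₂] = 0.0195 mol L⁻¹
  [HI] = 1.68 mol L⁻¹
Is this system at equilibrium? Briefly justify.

Q_c = [HI]² / ([H₂]·[I₂]) = (1.68)² / ((2.32)·(0.0195)) = 62.4
Q_c = 62.4 = K_c; the system is at equilibrium.

yes, at equilibrium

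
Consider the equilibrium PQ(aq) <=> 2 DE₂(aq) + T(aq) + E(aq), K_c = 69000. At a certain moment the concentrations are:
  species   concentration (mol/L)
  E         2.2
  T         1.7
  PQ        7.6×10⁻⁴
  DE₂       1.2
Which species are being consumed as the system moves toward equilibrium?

PQ (reactants)

Q_c = [DE₂]²·[T]·[E] / [PQ] = (1.2)²·(1.7)·(2.2) / (7.6×10⁻⁴) = 7100
Q_c = 7100 < K_c = 69000: net forward reaction.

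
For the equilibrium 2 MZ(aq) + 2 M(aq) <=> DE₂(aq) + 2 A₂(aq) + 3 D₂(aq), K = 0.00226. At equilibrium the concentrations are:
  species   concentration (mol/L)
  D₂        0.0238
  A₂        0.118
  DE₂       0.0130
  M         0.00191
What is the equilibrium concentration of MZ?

At equilibrium, K = [DE₂]·[A₂]²·[D₂]³ / ([MZ]²·[M]²) = 0.00226.
(0.0130)·(0.118)²·(0.0238)³ / (([MZ])²·(0.00191)²) = 0.00226
[MZ]² = 0.296 ⇒ [MZ] = 0.544 mol/L

[MZ] = 0.544 mol/L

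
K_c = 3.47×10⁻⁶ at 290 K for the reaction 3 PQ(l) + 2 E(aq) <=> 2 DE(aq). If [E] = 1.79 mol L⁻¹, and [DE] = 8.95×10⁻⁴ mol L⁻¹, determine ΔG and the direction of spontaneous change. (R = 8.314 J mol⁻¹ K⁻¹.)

ΔG = -6.34 kJ/mol; the forward reaction is spontaneous

(PQ is a pure liquid — omitted from Q_c.)
Q_c = [DE]² / [E]² = (8.95×10⁻⁴)² / (1.79)² = 2.50×10⁻⁷
ΔG = RT ln(Q_c/K_c) = (8.314 J mol⁻¹ K⁻¹)(290 K) × ln(2.50×10⁻⁷/3.47×10⁻⁶)
   = (2.411 kJ/mol)(-2.630) = -6.34 kJ/mol
ΔG < 0, so the forward reaction is spontaneous (proceeds forward).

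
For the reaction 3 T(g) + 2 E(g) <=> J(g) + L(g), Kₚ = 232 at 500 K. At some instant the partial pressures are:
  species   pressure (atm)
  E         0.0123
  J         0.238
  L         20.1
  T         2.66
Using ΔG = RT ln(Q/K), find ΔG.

ΔG = 8.23 kJ/mol

Qₚ = P(J)·P(L) / (P(T)³·P(E)²) = (0.238)·(20.1) / ((2.66)³·(0.0123)²) = 1680
ΔG = RT ln(Qₚ/Kₚ) = (8.314 J mol⁻¹ K⁻¹)(500 K) × ln(1680/232)
   = (4.157 kJ/mol)(1.980) = 8.23 kJ/mol
ΔG > 0, so the forward reaction is non-spontaneous (proceeds in reverse).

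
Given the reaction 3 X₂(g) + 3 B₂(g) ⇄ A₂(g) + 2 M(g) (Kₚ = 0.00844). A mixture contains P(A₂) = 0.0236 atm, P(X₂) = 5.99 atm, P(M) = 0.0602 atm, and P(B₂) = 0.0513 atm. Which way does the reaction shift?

to the right

Qₚ = P(A₂)·P(M)² / (P(X₂)³·P(B₂)³) = (0.0236)·(0.0602)² / ((5.99)³·(0.0513)³) = 0.00295
Qₚ = 0.00295 < Kₚ = 0.00844, so the forward reaction proceeds.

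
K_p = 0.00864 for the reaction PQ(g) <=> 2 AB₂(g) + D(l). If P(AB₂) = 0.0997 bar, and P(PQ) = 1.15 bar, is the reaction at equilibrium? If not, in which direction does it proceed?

(D is a pure liquid — omitted from Q_p.)
Q_p = P(AB₂)² / P(PQ) = (0.0997)² / (1.15) = 0.00864
Q_p = 0.00864 = K_p, so the system is already at equilibrium.

neither direction; the system is at equilibrium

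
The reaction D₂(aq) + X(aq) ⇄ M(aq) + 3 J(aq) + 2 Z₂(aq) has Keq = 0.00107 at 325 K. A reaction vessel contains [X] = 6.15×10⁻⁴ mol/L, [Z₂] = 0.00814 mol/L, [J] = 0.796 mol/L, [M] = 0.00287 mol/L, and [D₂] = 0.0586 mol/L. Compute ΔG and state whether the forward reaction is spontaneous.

ΔG = 2.46 kJ/mol; the forward reaction is non-spontaneous

Q = [M]·[J]³·[Z₂]² / ([D₂]·[X]) = (0.00287)·(0.796)³·(0.00814)² / ((0.0586)·(6.15×10⁻⁴)) = 0.00266
ΔG = RT ln(Q/Keq) = (8.314 J mol⁻¹ K⁻¹)(325 K) × ln(0.00266/0.00107)
   = (2.702 kJ/mol)(0.9107) = 2.46 kJ/mol
ΔG > 0, so the forward reaction is non-spontaneous (proceeds in reverse).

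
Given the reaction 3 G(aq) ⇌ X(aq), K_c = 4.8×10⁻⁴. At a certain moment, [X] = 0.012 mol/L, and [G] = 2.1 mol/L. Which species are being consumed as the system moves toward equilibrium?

X (products)

Q_c = [X] / [G]³ = (0.012) / (2.1)³ = 0.0013
Q_c = 0.0013 > K_c = 4.8×10⁻⁴: net reverse reaction.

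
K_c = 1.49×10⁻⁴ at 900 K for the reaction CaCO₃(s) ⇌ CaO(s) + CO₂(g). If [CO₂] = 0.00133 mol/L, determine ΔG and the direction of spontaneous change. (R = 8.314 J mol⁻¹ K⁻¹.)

(CaCO₃, CaO are pure solids — omitted from Q_c.)
Q_c = [CO₂] = 0.00133
ΔG = RT ln(Q_c/K_c) = (8.314 J mol⁻¹ K⁻¹)(900 K) × ln(0.00133/1.49×10⁻⁴)
   = (7.483 kJ/mol)(2.189) = 16.4 kJ/mol
ΔG > 0, so the forward reaction is non-spontaneous (proceeds in reverse).

ΔG = 16.4 kJ/mol; the forward reaction is non-spontaneous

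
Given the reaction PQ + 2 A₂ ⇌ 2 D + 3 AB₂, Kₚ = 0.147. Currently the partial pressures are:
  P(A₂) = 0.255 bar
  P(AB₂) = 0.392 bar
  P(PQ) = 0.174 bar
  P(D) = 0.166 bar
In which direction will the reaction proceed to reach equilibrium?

Qₚ = P(D)²·P(AB₂)³ / (P(PQ)·P(A₂)²) = (0.166)²·(0.392)³ / ((0.174)·(0.255)²) = 0.147
Qₚ = 0.147 = Kₚ, so the system is already at equilibrium.

at equilibrium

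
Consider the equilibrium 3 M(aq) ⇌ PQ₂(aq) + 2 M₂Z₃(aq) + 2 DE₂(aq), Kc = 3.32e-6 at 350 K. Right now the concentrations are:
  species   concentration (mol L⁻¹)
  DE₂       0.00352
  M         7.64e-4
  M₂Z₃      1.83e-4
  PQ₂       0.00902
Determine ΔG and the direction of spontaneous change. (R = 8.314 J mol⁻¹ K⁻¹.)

ΔG = 2.70 kJ/mol; the forward reaction is non-spontaneous

Qc = [PQ₂]·[M₂Z₃]²·[DE₂]² / [M]³ = (0.00902)·(1.83e-4)²·(0.00352)² / (7.64e-4)³ = 8.39e-6
ΔG = RT ln(Qc/Kc) = (8.314 J mol⁻¹ K⁻¹)(350 K) × ln(8.39e-6/3.32e-6)
   = (2.910 kJ/mol)(0.9271) = 2.70 kJ/mol
ΔG > 0, so the forward reaction is non-spontaneous (proceeds in reverse).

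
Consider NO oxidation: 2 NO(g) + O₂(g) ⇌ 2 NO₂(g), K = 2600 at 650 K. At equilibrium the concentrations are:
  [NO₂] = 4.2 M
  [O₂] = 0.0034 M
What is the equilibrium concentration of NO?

At equilibrium, K = [NO₂]² / ([NO]²·[O₂]) = 2600.
(4.2)² / (([NO])²·(0.0034)) = 2600
[NO]² = 2.00 ⇒ [NO] = 1.4 M

[NO] = 1.4 M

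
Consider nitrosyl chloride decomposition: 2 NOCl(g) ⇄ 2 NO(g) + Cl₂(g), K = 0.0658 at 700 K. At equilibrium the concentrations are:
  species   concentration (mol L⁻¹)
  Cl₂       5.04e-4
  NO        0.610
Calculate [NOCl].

At equilibrium, K = [NO]²·[Cl₂] / [NOCl]² = 0.0658.
(0.610)²·(5.04e-4) / ([NOCl])² = 0.0658
[NOCl]² = 0.00285 ⇒ [NOCl] = 0.0534 mol L⁻¹

[NOCl] = 0.0534 mol L⁻¹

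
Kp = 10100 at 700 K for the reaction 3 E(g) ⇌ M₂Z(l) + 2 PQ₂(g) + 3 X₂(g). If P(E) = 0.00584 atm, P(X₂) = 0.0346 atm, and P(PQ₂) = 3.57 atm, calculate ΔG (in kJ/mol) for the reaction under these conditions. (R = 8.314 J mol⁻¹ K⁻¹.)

(M₂Z is a pure liquid — omitted from Qp.)
Qp = P(PQ₂)²·P(X₂)³ / P(E)³ = (3.57)²·(0.0346)³ / (0.00584)³ = 2650
ΔG = RT ln(Qp/Kp) = (8.314 J mol⁻¹ K⁻¹)(700 K) × ln(2650/10100)
   = (5.820 kJ/mol)(-1.338) = -7.79 kJ/mol
ΔG < 0, so the forward reaction is spontaneous (proceeds forward).

ΔG = -7.79 kJ/mol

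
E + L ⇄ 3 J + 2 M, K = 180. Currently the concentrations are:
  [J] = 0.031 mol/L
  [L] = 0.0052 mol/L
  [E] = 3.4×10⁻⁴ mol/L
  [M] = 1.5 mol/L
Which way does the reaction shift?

Q = [J]³·[M]² / ([E]·[L]) = (0.031)³·(1.5)² / ((3.4×10⁻⁴)·(0.0052)) = 38
Q = 38 < K = 180, so the forward reaction proceeds.

in the forward direction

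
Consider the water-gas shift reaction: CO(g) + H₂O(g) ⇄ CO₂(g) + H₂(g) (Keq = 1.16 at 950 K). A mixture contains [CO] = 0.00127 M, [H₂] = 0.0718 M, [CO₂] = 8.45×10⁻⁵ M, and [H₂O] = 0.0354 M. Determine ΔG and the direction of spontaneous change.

ΔG = -17.0 kJ/mol; the forward reaction is spontaneous

Q = [CO₂]·[H₂] / ([CO]·[H₂O]) = (8.45×10⁻⁵)·(0.0718) / ((0.00127)·(0.0354)) = 0.135
ΔG = RT ln(Q/Keq) = (8.314 J mol⁻¹ K⁻¹)(950 K) × ln(0.135/1.16)
   = (7.898 kJ/mol)(-2.151) = -17.0 kJ/mol
ΔG < 0, so the forward reaction is spontaneous (proceeds forward).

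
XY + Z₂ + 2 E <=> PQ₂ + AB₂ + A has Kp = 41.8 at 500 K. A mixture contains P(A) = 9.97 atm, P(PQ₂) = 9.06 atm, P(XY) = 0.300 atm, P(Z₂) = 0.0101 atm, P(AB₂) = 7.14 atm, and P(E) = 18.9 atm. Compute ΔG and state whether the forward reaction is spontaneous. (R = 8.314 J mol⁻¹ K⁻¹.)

ΔG = 11.0 kJ/mol; the forward reaction is non-spontaneous

Qp = P(PQ₂)·P(AB₂)·P(A) / (P(XY)·P(Z₂)·P(E)²) = (9.06)·(7.14)·(9.97) / ((0.300)·(0.0101)·(18.9)²) = 596
ΔG = RT ln(Qp/Kp) = (8.314 J mol⁻¹ K⁻¹)(500 K) × ln(596/41.8)
   = (4.157 kJ/mol)(2.657) = 11.0 kJ/mol
ΔG > 0, so the forward reaction is non-spontaneous (proceeds in reverse).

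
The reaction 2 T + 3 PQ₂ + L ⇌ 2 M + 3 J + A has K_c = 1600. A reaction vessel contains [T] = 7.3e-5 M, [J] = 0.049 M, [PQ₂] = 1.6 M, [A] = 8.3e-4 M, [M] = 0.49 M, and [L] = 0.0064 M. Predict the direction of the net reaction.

to the right

Q_c = [M]²·[J]³·[A] / ([T]²·[PQ₂]³·[L]) = (0.49)²·(0.049)³·(8.3e-4) / ((7.3e-5)²·(1.6)³·(0.0064)) = 170
Q_c = 170 < K_c = 1600, so the forward reaction proceeds.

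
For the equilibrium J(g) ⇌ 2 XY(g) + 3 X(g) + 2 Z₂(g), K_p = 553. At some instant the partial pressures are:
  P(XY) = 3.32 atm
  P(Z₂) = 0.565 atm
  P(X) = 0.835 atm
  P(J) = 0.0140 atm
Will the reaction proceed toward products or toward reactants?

Q_p = P(XY)²·P(X)³·P(Z₂)² / P(J) = (3.32)²·(0.835)³·(0.565)² / (0.0140) = 146
Q_p = 146 < K_p = 553, so the forward reaction proceeds.

forward (toward products)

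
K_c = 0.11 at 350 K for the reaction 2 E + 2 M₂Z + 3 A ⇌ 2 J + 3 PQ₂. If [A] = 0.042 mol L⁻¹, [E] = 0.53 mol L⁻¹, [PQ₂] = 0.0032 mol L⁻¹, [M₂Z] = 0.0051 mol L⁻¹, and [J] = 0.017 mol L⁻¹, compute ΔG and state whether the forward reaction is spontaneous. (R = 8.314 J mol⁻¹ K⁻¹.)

Q_c = [J]²·[PQ₂]³ / ([E]²·[M₂Z]²·[A]³) = (0.017)²·(0.0032)³ / ((0.53)²·(0.0051)²·(0.042)³) = 0.0175
ΔG = RT ln(Q_c/K_c) = (8.314 J mol⁻¹ K⁻¹)(350 K) × ln(0.0175/0.11)
   = (2.910 kJ/mol)(-1.838) = -5.35 kJ/mol
ΔG < 0, so the forward reaction is spontaneous (proceeds forward).

ΔG = -5.35 kJ/mol; the forward reaction is spontaneous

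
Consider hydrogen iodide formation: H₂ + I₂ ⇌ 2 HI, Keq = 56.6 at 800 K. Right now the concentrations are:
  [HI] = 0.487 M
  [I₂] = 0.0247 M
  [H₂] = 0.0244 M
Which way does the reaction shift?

Q = [HI]² / ([H₂]·[I₂]) = (0.487)² / ((0.0244)·(0.0247)) = 394
Q = 394 > Keq = 56.6, so the reverse reaction proceeds.

toward reactants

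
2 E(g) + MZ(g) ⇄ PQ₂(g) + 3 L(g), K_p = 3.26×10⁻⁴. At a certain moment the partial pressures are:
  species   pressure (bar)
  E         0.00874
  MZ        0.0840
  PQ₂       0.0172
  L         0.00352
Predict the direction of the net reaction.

Q_p = P(PQ₂)·P(L)³ / (P(E)²·P(MZ)) = (0.0172)·(0.00352)³ / ((0.00874)²·(0.0840)) = 1.17×10⁻⁴
Q_p = 1.17×10⁻⁴ < K_p = 3.26×10⁻⁴, so the forward reaction proceeds.

forward (toward products)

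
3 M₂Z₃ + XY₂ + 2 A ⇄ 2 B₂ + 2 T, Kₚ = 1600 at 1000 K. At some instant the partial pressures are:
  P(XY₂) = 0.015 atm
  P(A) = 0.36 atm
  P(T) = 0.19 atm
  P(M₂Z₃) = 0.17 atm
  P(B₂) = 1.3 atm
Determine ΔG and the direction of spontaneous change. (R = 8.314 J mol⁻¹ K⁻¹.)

Qₚ = P(B₂)²·P(T)² / (P(M₂Z₃)³·P(XY₂)·P(A)²) = (1.3)²·(0.19)² / ((0.17)³·(0.015)·(0.36)²) = 6390
ΔG = RT ln(Qₚ/Kₚ) = (8.314 J mol⁻¹ K⁻¹)(1000 K) × ln(6390/1600)
   = (8.314 kJ/mol)(1.385) = 11.5 kJ/mol
ΔG > 0, so the forward reaction is non-spontaneous (proceeds in reverse).

ΔG = 11.5 kJ/mol; the forward reaction is non-spontaneous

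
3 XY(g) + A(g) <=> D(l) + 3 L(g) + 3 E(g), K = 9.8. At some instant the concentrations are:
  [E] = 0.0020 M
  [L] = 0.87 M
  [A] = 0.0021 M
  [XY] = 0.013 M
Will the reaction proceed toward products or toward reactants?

in the forward direction

(D is a pure liquid — omitted from Q.)
Q = [L]³·[E]³ / ([XY]³·[A]) = (0.87)³·(0.0020)³ / ((0.013)³·(0.0021)) = 1.1
Q = 1.1 < K = 9.8, so the forward reaction proceeds.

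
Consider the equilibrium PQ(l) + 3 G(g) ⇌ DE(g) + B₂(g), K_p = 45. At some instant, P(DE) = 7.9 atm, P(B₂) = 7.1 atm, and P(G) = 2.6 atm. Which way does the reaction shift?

(PQ is a pure liquid — omitted from Q_p.)
Q_p = P(DE)·P(B₂) / P(G)³ = (7.9)·(7.1) / (2.6)³ = 3.2
Q_p = 3.2 < K_p = 45, so the forward reaction proceeds.

forward (toward products)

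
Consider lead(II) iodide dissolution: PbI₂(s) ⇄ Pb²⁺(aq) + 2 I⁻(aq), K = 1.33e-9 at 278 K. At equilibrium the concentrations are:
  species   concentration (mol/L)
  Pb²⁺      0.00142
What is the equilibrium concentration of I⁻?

[I⁻] = 9.68e-4 mol/L

(PbI₂ is a pure solid — omitted from K.)
At equilibrium, K = [Pb²⁺]·[I⁻]² = 1.33e-9.
(0.00142)·([I⁻])² = 1.33e-9
[I⁻]² = 9.37e-7 ⇒ [I⁻] = 9.68e-4 mol/L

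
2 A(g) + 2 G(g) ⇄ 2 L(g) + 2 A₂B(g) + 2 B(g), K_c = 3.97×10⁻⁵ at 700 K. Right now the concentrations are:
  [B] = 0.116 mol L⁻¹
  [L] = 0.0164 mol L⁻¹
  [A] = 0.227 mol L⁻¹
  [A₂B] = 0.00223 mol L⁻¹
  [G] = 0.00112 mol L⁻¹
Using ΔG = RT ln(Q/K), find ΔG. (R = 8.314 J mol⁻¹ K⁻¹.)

Q_c = [L]²·[A₂B]²·[B]² / ([A]²·[G]²) = (0.0164)²·(0.00223)²·(0.116)² / ((0.227)²·(0.00112)²) = 2.78×10⁻⁴
ΔG = RT ln(Q_c/K_c) = (8.314 J mol⁻¹ K⁻¹)(700 K) × ln(2.78×10⁻⁴/3.97×10⁻⁵)
   = (5.820 kJ/mol)(1.946) = 11.3 kJ/mol
ΔG > 0, so the forward reaction is non-spontaneous (proceeds in reverse).

ΔG = 11.3 kJ/mol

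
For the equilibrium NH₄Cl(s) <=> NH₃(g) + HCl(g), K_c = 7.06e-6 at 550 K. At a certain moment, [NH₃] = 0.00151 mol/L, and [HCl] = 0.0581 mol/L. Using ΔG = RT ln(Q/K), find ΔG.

(NH₄Cl is a pure solid — omitted from Q_c.)
Q_c = [NH₃]·[HCl] = (0.00151)·(0.0581) = 8.77e-5
ΔG = RT ln(Q_c/K_c) = (8.314 J mol⁻¹ K⁻¹)(550 K) × ln(8.77e-5/7.06e-6)
   = (4.573 kJ/mol)(2.519) = 11.5 kJ/mol
ΔG > 0, so the forward reaction is non-spontaneous (proceeds in reverse).

ΔG = 11.5 kJ/mol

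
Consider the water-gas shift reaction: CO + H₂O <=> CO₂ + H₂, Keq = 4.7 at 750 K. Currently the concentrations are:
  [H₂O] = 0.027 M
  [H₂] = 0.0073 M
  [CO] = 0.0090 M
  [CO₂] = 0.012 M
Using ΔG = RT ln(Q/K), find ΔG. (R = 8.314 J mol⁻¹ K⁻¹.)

Q = [CO₂]·[H₂] / ([CO]·[H₂O]) = (0.012)·(0.0073) / ((0.0090)·(0.027)) = 0.360
ΔG = RT ln(Q/Keq) = (8.314 J mol⁻¹ K⁻¹)(750 K) × ln(0.360/4.7)
   = (6.236 kJ/mol)(-2.569) = -16.0 kJ/mol
ΔG < 0, so the forward reaction is spontaneous (proceeds forward).

ΔG = -16.0 kJ/mol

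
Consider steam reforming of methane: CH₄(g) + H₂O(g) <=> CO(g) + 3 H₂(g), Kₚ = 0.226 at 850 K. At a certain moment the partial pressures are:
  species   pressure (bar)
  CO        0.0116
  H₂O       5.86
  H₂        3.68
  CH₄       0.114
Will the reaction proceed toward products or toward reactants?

toward reactants

Qₚ = P(CO)·P(H₂)³ / (P(CH₄)·P(H₂O)) = (0.0116)·(3.68)³ / ((0.114)·(5.86)) = 0.865
Qₚ = 0.865 > Kₚ = 0.226, so the reverse reaction proceeds.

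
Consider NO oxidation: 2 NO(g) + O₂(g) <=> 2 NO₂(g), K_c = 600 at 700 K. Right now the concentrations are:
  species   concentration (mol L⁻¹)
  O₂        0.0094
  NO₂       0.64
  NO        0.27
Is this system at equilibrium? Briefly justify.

yes, at equilibrium

Q_c = [NO₂]² / ([NO]²·[O₂]) = (0.64)² / ((0.27)²·(0.0094)) = 600
Q_c = 600 = K_c; the system is at equilibrium.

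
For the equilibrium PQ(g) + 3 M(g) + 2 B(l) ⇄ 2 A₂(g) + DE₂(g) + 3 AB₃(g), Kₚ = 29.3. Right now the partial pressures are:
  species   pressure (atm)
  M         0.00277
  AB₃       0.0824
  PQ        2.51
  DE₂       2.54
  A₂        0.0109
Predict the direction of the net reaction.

toward products

(B is a pure liquid — omitted from Qₚ.)
Qₚ = P(A₂)²·P(DE₂)·P(AB₃)³ / (P(PQ)·P(M)³) = (0.0109)²·(2.54)·(0.0824)³ / ((2.51)·(0.00277)³) = 3.16
Qₚ = 3.16 < Kₚ = 29.3, so the forward reaction proceeds.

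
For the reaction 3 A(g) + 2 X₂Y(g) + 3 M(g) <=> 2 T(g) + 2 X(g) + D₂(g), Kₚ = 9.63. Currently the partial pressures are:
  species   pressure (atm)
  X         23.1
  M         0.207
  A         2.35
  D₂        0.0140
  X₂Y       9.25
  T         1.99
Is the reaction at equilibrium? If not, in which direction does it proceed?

Qₚ = P(T)²·P(X)²·P(D₂) / (P(A)³·P(X₂Y)²·P(M)³) = (1.99)²·(23.1)²·(0.0140) / ((2.35)³·(9.25)²·(0.207)³) = 3.00
Qₚ = 3.00 < Kₚ = 9.63, so the forward reaction proceeds.

toward products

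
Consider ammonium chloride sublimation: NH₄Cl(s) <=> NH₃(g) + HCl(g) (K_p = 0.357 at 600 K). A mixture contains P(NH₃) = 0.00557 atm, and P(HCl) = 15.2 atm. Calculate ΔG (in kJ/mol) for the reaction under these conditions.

ΔG = -7.18 kJ/mol

(NH₄Cl is a pure solid — omitted from Q_p.)
Q_p = P(NH₃)·P(HCl) = (0.00557)·(15.2) = 0.0847
ΔG = RT ln(Q_p/K_p) = (8.314 J mol⁻¹ K⁻¹)(600 K) × ln(0.0847/0.357)
   = (4.988 kJ/mol)(-1.439) = -7.18 kJ/mol
ΔG < 0, so the forward reaction is spontaneous (proceeds forward).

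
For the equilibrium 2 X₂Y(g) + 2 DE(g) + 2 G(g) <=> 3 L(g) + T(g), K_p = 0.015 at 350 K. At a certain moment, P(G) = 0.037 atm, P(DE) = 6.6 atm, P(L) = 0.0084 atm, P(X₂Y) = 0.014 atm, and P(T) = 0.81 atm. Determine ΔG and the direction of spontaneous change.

ΔG = 2.93 kJ/mol; the forward reaction is non-spontaneous

Q_p = P(L)³·P(T) / (P(X₂Y)²·P(DE)²·P(G)²) = (0.0084)³·(0.81) / ((0.014)²·(6.6)²·(0.037)²) = 0.0411
ΔG = RT ln(Q_p/K_p) = (8.314 J mol⁻¹ K⁻¹)(350 K) × ln(0.0411/0.015)
   = (2.910 kJ/mol)(1.008) = 2.93 kJ/mol
ΔG > 0, so the forward reaction is non-spontaneous (proceeds in reverse).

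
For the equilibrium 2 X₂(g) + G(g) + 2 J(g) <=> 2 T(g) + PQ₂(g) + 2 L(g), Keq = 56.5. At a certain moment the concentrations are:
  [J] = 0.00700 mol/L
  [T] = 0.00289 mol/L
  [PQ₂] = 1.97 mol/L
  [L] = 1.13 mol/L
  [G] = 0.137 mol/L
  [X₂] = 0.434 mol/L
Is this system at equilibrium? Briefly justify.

Q = [T]²·[PQ₂]·[L]² / ([X₂]²·[G]·[J]²) = (0.00289)²·(1.97)·(1.13)² / ((0.434)²·(0.137)·(0.00700)²) = 16.6
Q = 16.6 < Keq = 56.5: net forward reaction.

no; Q < K, reaction proceeds forward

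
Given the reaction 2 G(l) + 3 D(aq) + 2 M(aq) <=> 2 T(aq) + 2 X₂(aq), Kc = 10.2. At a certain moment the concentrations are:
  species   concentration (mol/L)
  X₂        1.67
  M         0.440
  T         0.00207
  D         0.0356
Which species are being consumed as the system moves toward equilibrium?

(G is a pure liquid — omitted from Qc.)
Qc = [T]²·[X₂]² / ([D]³·[M]²) = (0.00207)²·(1.67)² / ((0.0356)³·(0.440)²) = 1.37
Qc = 1.37 < Kc = 10.2: net forward reaction.

G, D, M (reactants)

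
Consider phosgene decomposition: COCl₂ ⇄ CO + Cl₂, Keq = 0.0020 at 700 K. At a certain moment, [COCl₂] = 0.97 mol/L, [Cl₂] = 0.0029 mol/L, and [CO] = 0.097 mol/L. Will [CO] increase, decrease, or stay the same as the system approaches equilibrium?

increase

Q = [CO]·[Cl₂] / [COCl₂] = (0.097)·(0.0029) / (0.97) = 2.9×10⁻⁴
Q = 2.9×10⁻⁴ < Keq = 0.0020: net forward reaction.
CO is a product, so it increases.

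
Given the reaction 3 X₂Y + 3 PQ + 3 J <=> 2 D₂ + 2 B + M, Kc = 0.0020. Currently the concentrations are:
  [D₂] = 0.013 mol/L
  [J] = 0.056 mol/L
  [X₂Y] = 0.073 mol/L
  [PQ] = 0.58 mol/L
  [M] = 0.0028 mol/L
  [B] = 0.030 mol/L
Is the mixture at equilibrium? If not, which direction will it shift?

Qc = [D₂]²·[B]²·[M] / ([X₂Y]³·[PQ]³·[J]³) = (0.013)²·(0.030)²·(0.0028) / ((0.073)³·(0.58)³·(0.056)³) = 0.032
Qc = 0.032 > Kc = 0.0020: net reverse reaction.

no; Q > K, reaction proceeds in reverse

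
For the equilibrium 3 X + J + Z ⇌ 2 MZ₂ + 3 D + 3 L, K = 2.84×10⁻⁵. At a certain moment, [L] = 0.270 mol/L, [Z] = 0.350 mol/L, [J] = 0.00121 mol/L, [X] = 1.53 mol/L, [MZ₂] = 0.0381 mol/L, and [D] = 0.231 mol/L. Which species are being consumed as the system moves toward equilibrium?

MZ₂, D, L (products)

Q = [MZ₂]²·[D]³·[L]³ / ([X]³·[J]·[Z]) = (0.0381)²·(0.231)³·(0.270)³ / ((1.53)³·(0.00121)·(0.350)) = 2.32×10⁻⁴
Q = 2.32×10⁻⁴ > K = 2.84×10⁻⁵: net reverse reaction.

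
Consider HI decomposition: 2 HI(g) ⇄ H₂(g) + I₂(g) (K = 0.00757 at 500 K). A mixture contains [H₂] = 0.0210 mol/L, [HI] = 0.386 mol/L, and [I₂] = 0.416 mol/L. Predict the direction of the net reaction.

Q = [H₂]·[I₂] / [HI]² = (0.0210)·(0.416) / (0.386)² = 0.0586
Q = 0.0586 > K = 0.00757, so the reverse reaction proceeds.

reverse (toward reactants)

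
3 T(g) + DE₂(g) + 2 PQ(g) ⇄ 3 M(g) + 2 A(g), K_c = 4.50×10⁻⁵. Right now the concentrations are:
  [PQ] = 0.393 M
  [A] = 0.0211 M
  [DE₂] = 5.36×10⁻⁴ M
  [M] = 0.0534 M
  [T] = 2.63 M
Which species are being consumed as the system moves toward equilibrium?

none (at equilibrium)

Q_c = [M]³·[A]² / ([T]³·[DE₂]·[PQ]²) = (0.0534)³·(0.0211)² / ((2.63)³·(5.36×10⁻⁴)·(0.393)²) = 4.50×10⁻⁵
Q_c = 4.50×10⁻⁵ = K_c; the system is at equilibrium.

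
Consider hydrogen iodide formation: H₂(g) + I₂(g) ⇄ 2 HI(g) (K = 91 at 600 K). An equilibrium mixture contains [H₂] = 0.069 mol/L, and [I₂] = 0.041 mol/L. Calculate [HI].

At equilibrium, K = [HI]² / ([H₂]·[I₂]) = 91.
([HI])² / ((0.069)·(0.041)) = 91
[HI]² = 0.257 ⇒ [HI] = 0.51 mol/L

[HI] = 0.51 mol/L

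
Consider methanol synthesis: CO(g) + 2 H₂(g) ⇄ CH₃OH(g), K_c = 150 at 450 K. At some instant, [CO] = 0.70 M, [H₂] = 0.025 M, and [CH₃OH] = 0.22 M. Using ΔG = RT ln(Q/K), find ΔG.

Q_c = [CH₃OH] / ([CO]·[H₂]²) = (0.22) / ((0.70)·(0.025)²) = 503
ΔG = RT ln(Q_c/K_c) = (8.314 J mol⁻¹ K⁻¹)(450 K) × ln(503/150)
   = (3.741 kJ/mol)(1.210) = 4.53 kJ/mol
ΔG > 0, so the forward reaction is non-spontaneous (proceeds in reverse).

ΔG = 4.53 kJ/mol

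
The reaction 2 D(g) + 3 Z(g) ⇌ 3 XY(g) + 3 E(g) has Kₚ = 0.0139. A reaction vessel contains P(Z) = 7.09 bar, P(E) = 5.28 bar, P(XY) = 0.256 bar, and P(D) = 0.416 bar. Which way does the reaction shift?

toward reactants

Qₚ = P(XY)³·P(E)³ / (P(D)²·P(Z)³) = (0.256)³·(5.28)³ / ((0.416)²·(7.09)³) = 0.0400
Qₚ = 0.0400 > Kₚ = 0.0139, so the reverse reaction proceeds.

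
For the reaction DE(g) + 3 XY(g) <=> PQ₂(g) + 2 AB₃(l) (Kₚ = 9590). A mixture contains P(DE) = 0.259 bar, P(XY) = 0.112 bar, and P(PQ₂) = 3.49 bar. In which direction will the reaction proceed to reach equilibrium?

neither direction; the system is at equilibrium

(AB₃ is a pure liquid — omitted from Qₚ.)
Qₚ = P(PQ₂) / (P(DE)·P(XY)³) = (3.49) / ((0.259)·(0.112)³) = 9590
Qₚ = 9590 = Kₚ, so the system is already at equilibrium.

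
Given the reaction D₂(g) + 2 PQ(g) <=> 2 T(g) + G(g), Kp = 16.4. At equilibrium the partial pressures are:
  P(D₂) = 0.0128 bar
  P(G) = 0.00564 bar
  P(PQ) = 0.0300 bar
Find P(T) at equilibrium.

At equilibrium, Kp = P(T)²·P(G) / (P(D₂)·P(PQ)²) = 16.4.
(P(T))²·(0.00564) / ((0.0128)·(0.0300)²) = 16.4
P(T)² = 0.0335 ⇒ P(T) = 0.183 bar

P(T) = 0.183 bar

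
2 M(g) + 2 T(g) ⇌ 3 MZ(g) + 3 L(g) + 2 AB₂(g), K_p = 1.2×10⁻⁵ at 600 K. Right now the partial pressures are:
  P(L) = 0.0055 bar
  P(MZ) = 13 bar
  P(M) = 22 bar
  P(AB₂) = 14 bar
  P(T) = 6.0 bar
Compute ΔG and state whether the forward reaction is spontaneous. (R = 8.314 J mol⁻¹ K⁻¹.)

Q_p = P(MZ)³·P(L)³·P(AB₂)² / (P(M)²·P(T)²) = (13)³·(0.0055)³·(14)² / ((22)²·(6.0)²) = 4.11×10⁻⁶
ΔG = RT ln(Q_p/K_p) = (8.314 J mol⁻¹ K⁻¹)(600 K) × ln(4.11×10⁻⁶/1.2×10⁻⁵)
   = (4.988 kJ/mol)(-1.071) = -5.34 kJ/mol
ΔG < 0, so the forward reaction is spontaneous (proceeds forward).

ΔG = -5.34 kJ/mol; the forward reaction is spontaneous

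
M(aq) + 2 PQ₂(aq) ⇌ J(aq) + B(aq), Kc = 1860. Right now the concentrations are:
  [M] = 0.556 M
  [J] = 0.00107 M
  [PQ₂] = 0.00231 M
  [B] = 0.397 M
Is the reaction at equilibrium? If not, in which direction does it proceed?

Qc = [J]·[B] / ([M]·[PQ₂]²) = (0.00107)·(0.397) / ((0.556)·(0.00231)²) = 143
Qc = 143 < Kc = 1860, so the forward reaction proceeds.

in the forward direction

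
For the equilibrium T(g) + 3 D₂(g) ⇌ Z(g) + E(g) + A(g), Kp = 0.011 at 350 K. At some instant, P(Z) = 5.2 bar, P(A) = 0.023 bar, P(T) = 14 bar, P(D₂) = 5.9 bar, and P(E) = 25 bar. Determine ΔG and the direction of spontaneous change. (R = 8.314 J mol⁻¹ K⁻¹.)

ΔG = -6.86 kJ/mol; the forward reaction is spontaneous

Qp = P(Z)·P(E)·P(A) / (P(T)·P(D₂)³) = (5.2)·(25)·(0.023) / ((14)·(5.9)³) = 0.00104
ΔG = RT ln(Qp/Kp) = (8.314 J mol⁻¹ K⁻¹)(350 K) × ln(0.00104/0.011)
   = (2.910 kJ/mol)(-2.359) = -6.86 kJ/mol
ΔG < 0, so the forward reaction is spontaneous (proceeds forward).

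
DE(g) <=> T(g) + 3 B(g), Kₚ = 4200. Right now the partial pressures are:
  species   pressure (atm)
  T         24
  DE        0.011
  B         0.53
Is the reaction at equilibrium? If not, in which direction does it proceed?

to the right

Qₚ = P(T)·P(B)³ / P(DE) = (24)·(0.53)³ / (0.011) = 320
Qₚ = 320 < Kₚ = 4200, so the forward reaction proceeds.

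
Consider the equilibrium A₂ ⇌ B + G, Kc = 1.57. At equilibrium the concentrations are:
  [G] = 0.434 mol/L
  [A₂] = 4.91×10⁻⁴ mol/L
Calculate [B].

At equilibrium, Kc = [B]·[G] / [A₂] = 1.57.
([B])·(0.434) / (4.91×10⁻⁴) = 1.57
[B] = 0.00178 mol/L

[B] = 0.00178 mol/L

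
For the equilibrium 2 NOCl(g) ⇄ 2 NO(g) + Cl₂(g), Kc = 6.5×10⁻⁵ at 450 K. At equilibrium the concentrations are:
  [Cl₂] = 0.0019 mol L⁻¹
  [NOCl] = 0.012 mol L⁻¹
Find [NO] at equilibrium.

At equilibrium, Kc = [NO]²·[Cl₂] / [NOCl]² = 6.5×10⁻⁵.
([NO])²·(0.0019) / (0.012)² = 6.5×10⁻⁵
[NO]² = 4.93×10⁻⁶ ⇒ [NO] = 0.0022 mol L⁻¹

[NO] = 0.0022 mol L⁻¹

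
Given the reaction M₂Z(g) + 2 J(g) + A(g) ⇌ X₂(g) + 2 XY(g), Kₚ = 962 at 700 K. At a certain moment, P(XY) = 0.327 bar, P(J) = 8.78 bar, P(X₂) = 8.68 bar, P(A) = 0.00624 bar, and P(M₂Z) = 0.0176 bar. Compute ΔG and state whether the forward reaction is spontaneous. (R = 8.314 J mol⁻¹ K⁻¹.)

ΔG = -12.6 kJ/mol; the forward reaction is spontaneous

Qₚ = P(X₂)·P(XY)² / (P(M₂Z)·P(J)²·P(A)) = (8.68)·(0.327)² / ((0.0176)·(8.78)²·(0.00624)) = 110
ΔG = RT ln(Qₚ/Kₚ) = (8.314 J mol⁻¹ K⁻¹)(700 K) × ln(110/962)
   = (5.820 kJ/mol)(-2.169) = -12.6 kJ/mol
ΔG < 0, so the forward reaction is spontaneous (proceeds forward).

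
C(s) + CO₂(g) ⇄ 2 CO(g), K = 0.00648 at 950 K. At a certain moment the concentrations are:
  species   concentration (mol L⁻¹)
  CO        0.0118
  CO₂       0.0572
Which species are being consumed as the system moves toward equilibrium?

(C is a pure solid — omitted from Q.)
Q = [CO]² / [CO₂] = (0.0118)² / (0.0572) = 0.00243
Q = 0.00243 < K = 0.00648: net forward reaction.

C, CO₂ (reactants)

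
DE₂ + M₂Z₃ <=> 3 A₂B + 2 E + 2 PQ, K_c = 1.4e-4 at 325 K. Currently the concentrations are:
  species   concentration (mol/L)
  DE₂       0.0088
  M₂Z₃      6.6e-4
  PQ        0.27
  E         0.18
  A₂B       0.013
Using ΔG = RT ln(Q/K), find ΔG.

Q_c = [A₂B]³·[E]²·[PQ]² / ([DE₂]·[M₂Z₃]) = (0.013)³·(0.18)²·(0.27)² / ((0.0088)·(6.6e-4)) = 8.93e-4
ΔG = RT ln(Q_c/K_c) = (8.314 J mol⁻¹ K⁻¹)(325 K) × ln(8.93e-4/1.4e-4)
   = (2.702 kJ/mol)(1.853) = 5.01 kJ/mol
ΔG > 0, so the forward reaction is non-spontaneous (proceeds in reverse).

ΔG = 5.01 kJ/mol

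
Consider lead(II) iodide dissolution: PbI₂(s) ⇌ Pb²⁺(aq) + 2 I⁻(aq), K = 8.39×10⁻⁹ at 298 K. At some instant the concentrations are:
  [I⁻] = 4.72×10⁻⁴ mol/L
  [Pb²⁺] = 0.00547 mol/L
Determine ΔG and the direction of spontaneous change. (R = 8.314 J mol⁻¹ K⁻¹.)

(PbI₂ is a pure solid — omitted from Q.)
Q = [Pb²⁺]·[I⁻]² = (0.00547)·(4.72×10⁻⁴)² = 1.22×10⁻⁹
ΔG = RT ln(Q/K) = (8.314 J mol⁻¹ K⁻¹)(298 K) × ln(1.22×10⁻⁹/8.39×10⁻⁹)
   = (2.478 kJ/mol)(-1.928) = -4.78 kJ/mol
ΔG < 0, so the forward reaction is spontaneous (proceeds forward).

ΔG = -4.78 kJ/mol; the forward reaction is spontaneous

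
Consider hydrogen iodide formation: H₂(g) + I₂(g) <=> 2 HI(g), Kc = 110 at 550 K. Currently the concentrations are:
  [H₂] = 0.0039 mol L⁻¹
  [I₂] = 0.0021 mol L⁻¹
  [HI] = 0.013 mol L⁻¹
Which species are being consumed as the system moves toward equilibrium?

Qc = [HI]² / ([H₂]·[I₂]) = (0.013)² / ((0.0039)·(0.0021)) = 21
Qc = 21 < Kc = 110: net forward reaction.

H₂, I₂ (reactants)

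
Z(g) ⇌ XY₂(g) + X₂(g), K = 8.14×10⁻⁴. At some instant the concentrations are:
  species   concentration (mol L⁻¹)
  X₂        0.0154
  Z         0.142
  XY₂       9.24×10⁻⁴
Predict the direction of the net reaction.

Q = [XY₂]·[X₂] / [Z] = (9.24×10⁻⁴)·(0.0154) / (0.142) = 1.00×10⁻⁴
Q = 1.00×10⁻⁴ < K = 8.14×10⁻⁴, so the forward reaction proceeds.

in the forward direction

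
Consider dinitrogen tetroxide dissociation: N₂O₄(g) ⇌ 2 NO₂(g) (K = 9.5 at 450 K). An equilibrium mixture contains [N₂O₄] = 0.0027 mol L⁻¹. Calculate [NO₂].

[NO₂] = 0.16 mol L⁻¹

At equilibrium, K = [NO₂]² / [N₂O₄] = 9.5.
([NO₂])² / (0.0027) = 9.5
[NO₂]² = 0.0257 ⇒ [NO₂] = 0.16 mol L⁻¹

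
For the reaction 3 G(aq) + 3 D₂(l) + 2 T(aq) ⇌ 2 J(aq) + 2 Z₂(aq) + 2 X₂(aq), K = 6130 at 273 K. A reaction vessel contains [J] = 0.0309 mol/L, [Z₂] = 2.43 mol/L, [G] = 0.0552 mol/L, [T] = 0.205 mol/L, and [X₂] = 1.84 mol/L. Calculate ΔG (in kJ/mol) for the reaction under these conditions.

(D₂ is a pure liquid — omitted from Q.)
Q = [J]²·[Z₂]²·[X₂]² / ([G]³·[T]²) = (0.0309)²·(2.43)²·(1.84)² / ((0.0552)³·(0.205)²) = 2700
ΔG = RT ln(Q/K) = (8.314 J mol⁻¹ K⁻¹)(273 K) × ln(2700/6130)
   = (2.270 kJ/mol)(-0.8199) = -1.86 kJ/mol
ΔG < 0, so the forward reaction is spontaneous (proceeds forward).

ΔG = -1.86 kJ/mol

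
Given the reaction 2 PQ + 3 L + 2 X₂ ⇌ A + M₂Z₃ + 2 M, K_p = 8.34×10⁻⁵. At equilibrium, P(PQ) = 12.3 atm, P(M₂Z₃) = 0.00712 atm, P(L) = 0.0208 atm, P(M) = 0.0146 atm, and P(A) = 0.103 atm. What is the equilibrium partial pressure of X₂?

At equilibrium, K_p = P(A)·P(M₂Z₃)·P(M)² / (P(PQ)²·P(L)³·P(X₂)²) = 8.34×10⁻⁵.
(0.103)·(0.00712)·(0.0146)² / ((12.3)²·(0.0208)³·(P(X₂))²) = 8.34×10⁻⁵
P(X₂)² = 1.38 ⇒ P(X₂) = 1.17 atm

P(X₂) = 1.17 atm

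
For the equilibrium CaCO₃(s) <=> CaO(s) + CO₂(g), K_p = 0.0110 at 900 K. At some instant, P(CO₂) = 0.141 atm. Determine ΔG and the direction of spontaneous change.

ΔG = 19.1 kJ/mol; the forward reaction is non-spontaneous

(CaCO₃, CaO are pure solids — omitted from Q_p.)
Q_p = P(CO₂) = 0.141
ΔG = RT ln(Q_p/K_p) = (8.314 J mol⁻¹ K⁻¹)(900 K) × ln(0.141/0.0110)
   = (7.483 kJ/mol)(2.551) = 19.1 kJ/mol
ΔG > 0, so the forward reaction is non-spontaneous (proceeds in reverse).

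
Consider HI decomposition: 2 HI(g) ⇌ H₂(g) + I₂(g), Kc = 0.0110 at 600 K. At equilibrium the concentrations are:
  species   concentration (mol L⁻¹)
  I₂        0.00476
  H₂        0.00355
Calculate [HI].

[HI] = 0.0392 mol L⁻¹

At equilibrium, Kc = [H₂]·[I₂] / [HI]² = 0.0110.
(0.00355)·(0.00476) / ([HI])² = 0.0110
[HI]² = 0.00154 ⇒ [HI] = 0.0392 mol L⁻¹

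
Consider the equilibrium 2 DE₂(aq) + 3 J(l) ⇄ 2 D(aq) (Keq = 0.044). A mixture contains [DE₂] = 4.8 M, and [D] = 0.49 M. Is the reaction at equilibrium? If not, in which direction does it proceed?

(J is a pure liquid — omitted from Q.)
Q = [D]² / [DE₂]² = (0.49)² / (4.8)² = 0.010
Q = 0.010 < Keq = 0.044, so the forward reaction proceeds.

toward products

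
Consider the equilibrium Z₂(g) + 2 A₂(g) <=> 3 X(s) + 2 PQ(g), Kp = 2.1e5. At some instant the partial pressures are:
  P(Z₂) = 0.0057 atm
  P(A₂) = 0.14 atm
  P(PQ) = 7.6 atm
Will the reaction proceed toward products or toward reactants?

toward reactants

(X is a pure solid — omitted from Qp.)
Qp = P(PQ)² / (P(Z₂)·P(A₂)²) = (7.6)² / ((0.0057)·(0.14)²) = 5.2e5
Qp = 5.2e5 > Kp = 2.1e5, so the reverse reaction proceeds.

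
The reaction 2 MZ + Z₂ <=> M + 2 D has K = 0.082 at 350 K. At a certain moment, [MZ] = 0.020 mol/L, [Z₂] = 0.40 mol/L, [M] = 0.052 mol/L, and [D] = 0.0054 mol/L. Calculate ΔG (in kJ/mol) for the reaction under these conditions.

ΔG = -6.28 kJ/mol

Q = [M]·[D]² / ([MZ]²·[Z₂]) = (0.052)·(0.0054)² / ((0.020)²·(0.40)) = 0.00948
ΔG = RT ln(Q/K) = (8.314 J mol⁻¹ K⁻¹)(350 K) × ln(0.00948/0.082)
   = (2.910 kJ/mol)(-2.158) = -6.28 kJ/mol
ΔG < 0, so the forward reaction is spontaneous (proceeds forward).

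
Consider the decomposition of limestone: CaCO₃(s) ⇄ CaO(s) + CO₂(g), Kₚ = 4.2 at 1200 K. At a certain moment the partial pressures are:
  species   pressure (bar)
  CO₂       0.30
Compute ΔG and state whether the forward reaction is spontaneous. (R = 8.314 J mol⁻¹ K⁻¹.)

ΔG = -26.3 kJ/mol; the forward reaction is spontaneous

(CaCO₃, CaO are pure solids — omitted from Qₚ.)
Qₚ = P(CO₂) = 0.300
ΔG = RT ln(Qₚ/Kₚ) = (8.314 J mol⁻¹ K⁻¹)(1200 K) × ln(0.300/4.2)
   = (9.977 kJ/mol)(-2.639) = -26.3 kJ/mol
ΔG < 0, so the forward reaction is spontaneous (proceeds forward).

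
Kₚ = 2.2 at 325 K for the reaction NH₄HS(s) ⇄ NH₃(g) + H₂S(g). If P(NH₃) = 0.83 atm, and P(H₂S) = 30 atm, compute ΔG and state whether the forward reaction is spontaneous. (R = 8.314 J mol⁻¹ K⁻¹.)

(NH₄HS is a pure solid — omitted from Qₚ.)
Qₚ = P(NH₃)·P(H₂S) = (0.83)·(30) = 24.9
ΔG = RT ln(Qₚ/Kₚ) = (8.314 J mol⁻¹ K⁻¹)(325 K) × ln(24.9/2.2)
   = (2.702 kJ/mol)(2.426) = 6.56 kJ/mol
ΔG > 0, so the forward reaction is non-spontaneous (proceeds in reverse).

ΔG = 6.56 kJ/mol; the forward reaction is non-spontaneous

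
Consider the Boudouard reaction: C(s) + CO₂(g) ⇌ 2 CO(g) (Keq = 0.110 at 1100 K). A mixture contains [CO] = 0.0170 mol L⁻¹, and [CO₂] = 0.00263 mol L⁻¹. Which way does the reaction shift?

(C is a pure solid — omitted from Q.)
Q = [CO]² / [CO₂] = (0.0170)² / (0.00263) = 0.110
Q = 0.110 = Keq, so the system is already at equilibrium.

no net change (already at equilibrium)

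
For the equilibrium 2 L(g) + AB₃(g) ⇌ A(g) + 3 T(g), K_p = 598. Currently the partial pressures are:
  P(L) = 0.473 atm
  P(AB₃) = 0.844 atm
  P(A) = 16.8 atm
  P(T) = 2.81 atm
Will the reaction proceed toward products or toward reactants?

in the reverse direction

Q_p = P(A)·P(T)³ / (P(L)²·P(AB₃)) = (16.8)·(2.81)³ / ((0.473)²·(0.844)) = 1970
Q_p = 1970 > K_p = 598, so the reverse reaction proceeds.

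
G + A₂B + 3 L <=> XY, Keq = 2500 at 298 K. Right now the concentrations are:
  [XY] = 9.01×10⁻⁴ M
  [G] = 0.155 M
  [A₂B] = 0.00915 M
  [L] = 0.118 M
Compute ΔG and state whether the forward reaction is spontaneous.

ΔG = -4.62 kJ/mol; the forward reaction is spontaneous

Q = [XY] / ([G]·[A₂B]·[L]³) = (9.01×10⁻⁴) / ((0.155)·(0.00915)·(0.118)³) = 387
ΔG = RT ln(Q/Keq) = (8.314 J mol⁻¹ K⁻¹)(298 K) × ln(387/2500)
   = (2.478 kJ/mol)(-1.866) = -4.62 kJ/mol
ΔG < 0, so the forward reaction is spontaneous (proceeds forward).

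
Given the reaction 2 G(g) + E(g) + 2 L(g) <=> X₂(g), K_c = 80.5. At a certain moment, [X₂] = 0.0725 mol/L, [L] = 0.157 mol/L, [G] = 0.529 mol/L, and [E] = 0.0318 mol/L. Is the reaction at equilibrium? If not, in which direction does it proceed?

Q_c = [X₂] / ([G]²·[E]·[L]²) = (0.0725) / ((0.529)²·(0.0318)·(0.157)²) = 331
Q_c = 331 > K_c = 80.5, so the reverse reaction proceeds.

reverse (toward reactants)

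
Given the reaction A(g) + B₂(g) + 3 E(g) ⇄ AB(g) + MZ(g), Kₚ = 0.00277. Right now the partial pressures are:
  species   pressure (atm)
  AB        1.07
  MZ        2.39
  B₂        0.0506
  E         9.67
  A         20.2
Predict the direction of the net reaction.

Qₚ = P(AB)·P(MZ) / (P(A)·P(B₂)·P(E)³) = (1.07)·(2.39) / ((20.2)·(0.0506)·(9.67)³) = 0.00277
Qₚ = 0.00277 = Kₚ, so the system is already at equilibrium.

no net change (already at equilibrium)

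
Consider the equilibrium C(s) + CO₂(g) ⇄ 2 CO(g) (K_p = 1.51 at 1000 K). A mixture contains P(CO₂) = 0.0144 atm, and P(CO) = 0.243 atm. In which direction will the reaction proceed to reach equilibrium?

toward reactants

(C is a pure solid — omitted from Q_p.)
Q_p = P(CO)² / P(CO₂) = (0.243)² / (0.0144) = 4.10
Q_p = 4.10 > K_p = 1.51, so the reverse reaction proceeds.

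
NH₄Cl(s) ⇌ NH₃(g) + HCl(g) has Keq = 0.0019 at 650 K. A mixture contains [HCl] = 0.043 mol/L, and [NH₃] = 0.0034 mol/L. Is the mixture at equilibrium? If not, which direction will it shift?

no; Q < K, reaction proceeds forward

(NH₄Cl is a pure solid — omitted from Q.)
Q = [NH₃]·[HCl] = (0.0034)·(0.043) = 1.5e-4
Q = 1.5e-4 < Keq = 0.0019: net forward reaction.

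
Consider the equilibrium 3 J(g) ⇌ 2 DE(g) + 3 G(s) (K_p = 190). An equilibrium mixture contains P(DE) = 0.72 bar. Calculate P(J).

(G is a pure solid — omitted from K_p.)
At equilibrium, K_p = P(DE)² / P(J)³ = 190.
(0.72)² / (P(J))³ = 190
P(J)³ = 0.00273 ⇒ P(J) = 0.14 bar

P(J) = 0.14 bar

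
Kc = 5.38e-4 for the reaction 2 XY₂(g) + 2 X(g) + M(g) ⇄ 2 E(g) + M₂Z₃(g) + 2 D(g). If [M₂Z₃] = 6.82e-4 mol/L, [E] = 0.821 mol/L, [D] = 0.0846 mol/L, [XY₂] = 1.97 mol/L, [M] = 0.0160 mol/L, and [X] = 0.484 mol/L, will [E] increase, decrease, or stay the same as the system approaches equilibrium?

Qc = [E]²·[M₂Z₃]·[D]² / ([XY₂]²·[X]²·[M]) = (0.821)²·(6.82e-4)·(0.0846)² / ((1.97)²·(0.484)²·(0.0160)) = 2.26e-4
Qc = 2.26e-4 < Kc = 5.38e-4: net forward reaction.
E is a product, so it increases.

increase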